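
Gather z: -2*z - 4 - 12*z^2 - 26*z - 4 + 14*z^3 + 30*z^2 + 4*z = 14*z^3 + 18*z^2 - 24*z - 8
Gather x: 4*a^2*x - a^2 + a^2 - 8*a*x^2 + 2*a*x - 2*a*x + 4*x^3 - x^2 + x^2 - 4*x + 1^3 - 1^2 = -8*a*x^2 + 4*x^3 + x*(4*a^2 - 4)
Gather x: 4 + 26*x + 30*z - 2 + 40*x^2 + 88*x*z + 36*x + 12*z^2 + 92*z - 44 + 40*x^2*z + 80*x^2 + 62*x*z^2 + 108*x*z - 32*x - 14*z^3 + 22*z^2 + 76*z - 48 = x^2*(40*z + 120) + x*(62*z^2 + 196*z + 30) - 14*z^3 + 34*z^2 + 198*z - 90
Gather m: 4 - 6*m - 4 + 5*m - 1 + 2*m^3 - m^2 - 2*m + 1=2*m^3 - m^2 - 3*m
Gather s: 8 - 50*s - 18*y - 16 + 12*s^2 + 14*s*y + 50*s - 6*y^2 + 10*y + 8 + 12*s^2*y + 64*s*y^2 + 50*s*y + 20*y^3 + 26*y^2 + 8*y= s^2*(12*y + 12) + s*(64*y^2 + 64*y) + 20*y^3 + 20*y^2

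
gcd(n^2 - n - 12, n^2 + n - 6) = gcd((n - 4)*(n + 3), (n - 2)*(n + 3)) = n + 3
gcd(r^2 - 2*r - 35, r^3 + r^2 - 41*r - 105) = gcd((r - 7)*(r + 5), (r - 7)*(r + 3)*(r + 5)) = r^2 - 2*r - 35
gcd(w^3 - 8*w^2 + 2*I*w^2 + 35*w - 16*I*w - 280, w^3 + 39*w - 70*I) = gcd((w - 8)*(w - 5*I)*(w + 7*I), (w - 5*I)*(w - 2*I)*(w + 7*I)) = w^2 + 2*I*w + 35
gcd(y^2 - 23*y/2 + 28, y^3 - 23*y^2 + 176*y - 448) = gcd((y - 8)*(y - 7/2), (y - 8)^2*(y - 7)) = y - 8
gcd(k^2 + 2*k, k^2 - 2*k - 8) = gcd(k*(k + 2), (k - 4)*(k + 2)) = k + 2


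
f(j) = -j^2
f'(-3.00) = 6.00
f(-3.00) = -9.00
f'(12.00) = -24.00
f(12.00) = -144.00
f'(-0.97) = 1.94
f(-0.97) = -0.94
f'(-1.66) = 3.32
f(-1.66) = -2.76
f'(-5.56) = 11.12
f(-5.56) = -30.91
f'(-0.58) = 1.16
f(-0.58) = -0.34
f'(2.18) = -4.36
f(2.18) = -4.75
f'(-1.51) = 3.02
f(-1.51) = -2.28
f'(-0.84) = 1.68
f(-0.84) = -0.71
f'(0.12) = -0.24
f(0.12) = -0.01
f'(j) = -2*j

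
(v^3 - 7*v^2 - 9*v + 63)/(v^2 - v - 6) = (v^2 - 4*v - 21)/(v + 2)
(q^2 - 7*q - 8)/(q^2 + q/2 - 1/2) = 2*(q - 8)/(2*q - 1)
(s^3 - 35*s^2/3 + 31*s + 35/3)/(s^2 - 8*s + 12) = (3*s^3 - 35*s^2 + 93*s + 35)/(3*(s^2 - 8*s + 12))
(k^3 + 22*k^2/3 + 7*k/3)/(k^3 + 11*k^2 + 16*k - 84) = k*(3*k + 1)/(3*(k^2 + 4*k - 12))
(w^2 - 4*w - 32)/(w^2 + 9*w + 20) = (w - 8)/(w + 5)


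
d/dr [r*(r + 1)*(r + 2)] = 3*r^2 + 6*r + 2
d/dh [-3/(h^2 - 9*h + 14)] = 3*(2*h - 9)/(h^2 - 9*h + 14)^2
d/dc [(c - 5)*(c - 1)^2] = (c - 1)*(3*c - 11)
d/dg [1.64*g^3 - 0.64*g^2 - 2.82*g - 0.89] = 4.92*g^2 - 1.28*g - 2.82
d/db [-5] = 0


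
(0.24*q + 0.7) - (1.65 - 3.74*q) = 3.98*q - 0.95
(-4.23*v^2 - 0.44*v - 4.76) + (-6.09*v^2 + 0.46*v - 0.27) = -10.32*v^2 + 0.02*v - 5.03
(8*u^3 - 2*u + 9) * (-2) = -16*u^3 + 4*u - 18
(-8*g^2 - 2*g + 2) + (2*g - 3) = -8*g^2 - 1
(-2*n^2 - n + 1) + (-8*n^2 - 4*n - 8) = -10*n^2 - 5*n - 7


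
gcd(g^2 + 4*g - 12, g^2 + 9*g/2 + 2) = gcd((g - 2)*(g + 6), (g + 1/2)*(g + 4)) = 1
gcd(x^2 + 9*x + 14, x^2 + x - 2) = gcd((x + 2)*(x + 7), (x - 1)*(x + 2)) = x + 2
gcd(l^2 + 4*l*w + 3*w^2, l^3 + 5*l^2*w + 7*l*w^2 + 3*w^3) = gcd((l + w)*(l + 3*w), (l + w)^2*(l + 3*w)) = l^2 + 4*l*w + 3*w^2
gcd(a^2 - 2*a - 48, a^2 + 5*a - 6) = a + 6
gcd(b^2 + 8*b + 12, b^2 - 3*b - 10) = b + 2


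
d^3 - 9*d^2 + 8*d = d*(d - 8)*(d - 1)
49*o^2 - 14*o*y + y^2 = (-7*o + y)^2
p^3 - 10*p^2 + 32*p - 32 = (p - 4)^2*(p - 2)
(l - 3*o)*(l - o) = l^2 - 4*l*o + 3*o^2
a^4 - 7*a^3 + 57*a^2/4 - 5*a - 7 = (a - 7/2)*(a - 2)^2*(a + 1/2)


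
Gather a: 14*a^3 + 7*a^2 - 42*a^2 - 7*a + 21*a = 14*a^3 - 35*a^2 + 14*a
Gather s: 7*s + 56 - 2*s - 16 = 5*s + 40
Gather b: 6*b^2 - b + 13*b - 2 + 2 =6*b^2 + 12*b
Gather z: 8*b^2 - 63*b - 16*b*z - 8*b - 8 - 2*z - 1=8*b^2 - 71*b + z*(-16*b - 2) - 9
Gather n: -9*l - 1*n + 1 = -9*l - n + 1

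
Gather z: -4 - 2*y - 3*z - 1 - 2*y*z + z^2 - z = -2*y + z^2 + z*(-2*y - 4) - 5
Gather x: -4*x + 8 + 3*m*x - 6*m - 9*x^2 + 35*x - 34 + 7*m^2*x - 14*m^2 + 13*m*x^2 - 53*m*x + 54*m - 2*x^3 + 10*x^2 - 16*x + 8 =-14*m^2 + 48*m - 2*x^3 + x^2*(13*m + 1) + x*(7*m^2 - 50*m + 15) - 18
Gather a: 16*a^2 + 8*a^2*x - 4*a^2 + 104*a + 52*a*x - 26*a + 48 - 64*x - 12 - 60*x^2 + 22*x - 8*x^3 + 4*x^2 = a^2*(8*x + 12) + a*(52*x + 78) - 8*x^3 - 56*x^2 - 42*x + 36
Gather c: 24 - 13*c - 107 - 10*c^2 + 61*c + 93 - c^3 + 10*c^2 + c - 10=-c^3 + 49*c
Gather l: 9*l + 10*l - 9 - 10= 19*l - 19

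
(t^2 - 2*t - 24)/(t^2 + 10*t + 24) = (t - 6)/(t + 6)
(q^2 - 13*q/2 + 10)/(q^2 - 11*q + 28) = (q - 5/2)/(q - 7)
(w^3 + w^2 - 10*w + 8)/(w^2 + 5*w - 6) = (w^2 + 2*w - 8)/(w + 6)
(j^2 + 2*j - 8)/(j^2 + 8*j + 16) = (j - 2)/(j + 4)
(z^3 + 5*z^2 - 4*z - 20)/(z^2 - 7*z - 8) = (-z^3 - 5*z^2 + 4*z + 20)/(-z^2 + 7*z + 8)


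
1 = 1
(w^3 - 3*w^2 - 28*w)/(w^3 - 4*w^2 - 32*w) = (w - 7)/(w - 8)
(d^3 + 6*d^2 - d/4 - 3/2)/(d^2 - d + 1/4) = (2*d^2 + 13*d + 6)/(2*d - 1)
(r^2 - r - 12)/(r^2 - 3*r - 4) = (r + 3)/(r + 1)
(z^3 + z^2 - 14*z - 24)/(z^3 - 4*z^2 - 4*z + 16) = (z + 3)/(z - 2)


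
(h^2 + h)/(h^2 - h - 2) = h/(h - 2)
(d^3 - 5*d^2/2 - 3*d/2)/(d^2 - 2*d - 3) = d*(2*d + 1)/(2*(d + 1))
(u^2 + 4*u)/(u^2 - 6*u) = (u + 4)/(u - 6)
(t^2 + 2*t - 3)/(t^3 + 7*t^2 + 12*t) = (t - 1)/(t*(t + 4))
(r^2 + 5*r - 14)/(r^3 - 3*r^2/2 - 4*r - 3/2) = 2*(-r^2 - 5*r + 14)/(-2*r^3 + 3*r^2 + 8*r + 3)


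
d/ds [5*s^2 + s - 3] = 10*s + 1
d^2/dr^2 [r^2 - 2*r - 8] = 2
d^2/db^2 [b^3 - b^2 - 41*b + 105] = 6*b - 2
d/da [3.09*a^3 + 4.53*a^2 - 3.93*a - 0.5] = 9.27*a^2 + 9.06*a - 3.93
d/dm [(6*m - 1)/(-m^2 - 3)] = 2*(3*m^2 - m - 9)/(m^4 + 6*m^2 + 9)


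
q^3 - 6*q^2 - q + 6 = (q - 6)*(q - 1)*(q + 1)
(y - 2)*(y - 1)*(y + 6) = y^3 + 3*y^2 - 16*y + 12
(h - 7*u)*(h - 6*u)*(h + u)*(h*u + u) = h^4*u - 12*h^3*u^2 + h^3*u + 29*h^2*u^3 - 12*h^2*u^2 + 42*h*u^4 + 29*h*u^3 + 42*u^4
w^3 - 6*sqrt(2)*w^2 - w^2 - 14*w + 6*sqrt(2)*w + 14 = (w - 1)*(w - 7*sqrt(2))*(w + sqrt(2))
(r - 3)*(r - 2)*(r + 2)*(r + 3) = r^4 - 13*r^2 + 36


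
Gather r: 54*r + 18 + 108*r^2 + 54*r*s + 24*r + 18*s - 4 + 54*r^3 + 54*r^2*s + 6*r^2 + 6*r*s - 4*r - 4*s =54*r^3 + r^2*(54*s + 114) + r*(60*s + 74) + 14*s + 14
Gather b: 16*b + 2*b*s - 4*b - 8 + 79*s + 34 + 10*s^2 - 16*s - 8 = b*(2*s + 12) + 10*s^2 + 63*s + 18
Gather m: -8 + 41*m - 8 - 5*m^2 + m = -5*m^2 + 42*m - 16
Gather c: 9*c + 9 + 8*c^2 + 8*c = 8*c^2 + 17*c + 9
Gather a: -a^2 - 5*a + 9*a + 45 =-a^2 + 4*a + 45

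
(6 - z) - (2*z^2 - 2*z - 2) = -2*z^2 + z + 8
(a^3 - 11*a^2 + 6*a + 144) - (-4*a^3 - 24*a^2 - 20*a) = 5*a^3 + 13*a^2 + 26*a + 144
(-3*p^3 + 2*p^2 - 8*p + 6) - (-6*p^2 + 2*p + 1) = -3*p^3 + 8*p^2 - 10*p + 5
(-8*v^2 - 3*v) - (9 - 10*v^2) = 2*v^2 - 3*v - 9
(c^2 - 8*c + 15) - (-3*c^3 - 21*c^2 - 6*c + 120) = 3*c^3 + 22*c^2 - 2*c - 105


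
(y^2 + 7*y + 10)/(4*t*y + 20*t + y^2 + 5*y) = (y + 2)/(4*t + y)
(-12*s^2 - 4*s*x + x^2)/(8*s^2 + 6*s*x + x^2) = (-6*s + x)/(4*s + x)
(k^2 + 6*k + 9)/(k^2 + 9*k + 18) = (k + 3)/(k + 6)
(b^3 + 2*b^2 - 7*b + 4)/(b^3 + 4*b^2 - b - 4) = (b - 1)/(b + 1)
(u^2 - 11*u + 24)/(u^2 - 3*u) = (u - 8)/u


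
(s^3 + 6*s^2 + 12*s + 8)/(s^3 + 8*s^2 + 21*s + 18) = (s^2 + 4*s + 4)/(s^2 + 6*s + 9)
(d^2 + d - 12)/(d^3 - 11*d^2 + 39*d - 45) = (d + 4)/(d^2 - 8*d + 15)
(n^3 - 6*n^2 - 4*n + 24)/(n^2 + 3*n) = (n^3 - 6*n^2 - 4*n + 24)/(n*(n + 3))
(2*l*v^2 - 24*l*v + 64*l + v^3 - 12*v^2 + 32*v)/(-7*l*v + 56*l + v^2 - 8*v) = (2*l*v - 8*l + v^2 - 4*v)/(-7*l + v)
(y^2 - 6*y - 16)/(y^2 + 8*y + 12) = (y - 8)/(y + 6)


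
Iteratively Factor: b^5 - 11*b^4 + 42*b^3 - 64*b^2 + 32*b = (b)*(b^4 - 11*b^3 + 42*b^2 - 64*b + 32) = b*(b - 4)*(b^3 - 7*b^2 + 14*b - 8) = b*(b - 4)*(b - 1)*(b^2 - 6*b + 8) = b*(b - 4)*(b - 2)*(b - 1)*(b - 4)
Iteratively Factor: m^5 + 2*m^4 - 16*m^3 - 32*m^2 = (m + 4)*(m^4 - 2*m^3 - 8*m^2) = (m - 4)*(m + 4)*(m^3 + 2*m^2) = m*(m - 4)*(m + 4)*(m^2 + 2*m) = m^2*(m - 4)*(m + 4)*(m + 2)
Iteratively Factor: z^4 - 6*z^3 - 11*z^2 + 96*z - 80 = (z - 1)*(z^3 - 5*z^2 - 16*z + 80) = (z - 1)*(z + 4)*(z^2 - 9*z + 20) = (z - 4)*(z - 1)*(z + 4)*(z - 5)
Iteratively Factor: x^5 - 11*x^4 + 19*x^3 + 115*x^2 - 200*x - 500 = (x - 5)*(x^4 - 6*x^3 - 11*x^2 + 60*x + 100) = (x - 5)^2*(x^3 - x^2 - 16*x - 20) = (x - 5)^3*(x^2 + 4*x + 4) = (x - 5)^3*(x + 2)*(x + 2)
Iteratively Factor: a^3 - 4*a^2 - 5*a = (a - 5)*(a^2 + a) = a*(a - 5)*(a + 1)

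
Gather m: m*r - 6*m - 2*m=m*(r - 8)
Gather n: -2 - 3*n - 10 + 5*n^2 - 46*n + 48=5*n^2 - 49*n + 36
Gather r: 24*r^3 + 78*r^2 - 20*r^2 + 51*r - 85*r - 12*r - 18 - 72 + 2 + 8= 24*r^3 + 58*r^2 - 46*r - 80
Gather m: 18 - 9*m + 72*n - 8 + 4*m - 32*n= -5*m + 40*n + 10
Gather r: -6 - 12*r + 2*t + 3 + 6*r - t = -6*r + t - 3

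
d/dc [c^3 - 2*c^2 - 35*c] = 3*c^2 - 4*c - 35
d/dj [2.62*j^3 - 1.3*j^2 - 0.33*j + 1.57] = 7.86*j^2 - 2.6*j - 0.33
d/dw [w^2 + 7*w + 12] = 2*w + 7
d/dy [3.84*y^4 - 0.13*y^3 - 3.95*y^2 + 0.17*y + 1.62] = 15.36*y^3 - 0.39*y^2 - 7.9*y + 0.17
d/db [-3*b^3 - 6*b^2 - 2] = 3*b*(-3*b - 4)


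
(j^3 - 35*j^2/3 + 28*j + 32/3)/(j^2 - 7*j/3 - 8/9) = 3*(j^2 - 12*j + 32)/(3*j - 8)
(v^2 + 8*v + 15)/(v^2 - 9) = (v + 5)/(v - 3)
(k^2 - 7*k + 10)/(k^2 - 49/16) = 16*(k^2 - 7*k + 10)/(16*k^2 - 49)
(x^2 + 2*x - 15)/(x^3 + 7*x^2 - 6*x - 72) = (x + 5)/(x^2 + 10*x + 24)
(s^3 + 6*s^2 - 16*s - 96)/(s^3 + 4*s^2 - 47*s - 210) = (s^2 - 16)/(s^2 - 2*s - 35)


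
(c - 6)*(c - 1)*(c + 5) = c^3 - 2*c^2 - 29*c + 30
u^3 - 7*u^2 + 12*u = u*(u - 4)*(u - 3)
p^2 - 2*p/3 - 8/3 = (p - 2)*(p + 4/3)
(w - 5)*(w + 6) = w^2 + w - 30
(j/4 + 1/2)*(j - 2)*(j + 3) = j^3/4 + 3*j^2/4 - j - 3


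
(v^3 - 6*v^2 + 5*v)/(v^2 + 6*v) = (v^2 - 6*v + 5)/(v + 6)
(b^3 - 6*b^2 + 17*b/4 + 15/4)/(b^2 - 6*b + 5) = (b^2 - b - 3/4)/(b - 1)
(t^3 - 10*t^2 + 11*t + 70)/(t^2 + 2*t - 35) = (t^2 - 5*t - 14)/(t + 7)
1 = 1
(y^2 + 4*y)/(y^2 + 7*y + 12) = y/(y + 3)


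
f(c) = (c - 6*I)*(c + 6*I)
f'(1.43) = 2.86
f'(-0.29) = -0.58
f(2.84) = 44.07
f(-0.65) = 36.42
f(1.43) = 38.04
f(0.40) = 36.16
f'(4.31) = 8.62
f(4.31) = 54.58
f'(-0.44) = -0.88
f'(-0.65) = -1.30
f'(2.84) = 5.68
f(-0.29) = 36.08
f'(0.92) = 1.84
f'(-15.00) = -30.00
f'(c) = 2*c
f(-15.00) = 261.00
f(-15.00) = 261.00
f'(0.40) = 0.80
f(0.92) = 36.85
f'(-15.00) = -30.00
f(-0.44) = 36.19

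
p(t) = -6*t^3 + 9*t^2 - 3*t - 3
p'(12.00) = -2379.00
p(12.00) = -9111.00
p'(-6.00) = -759.00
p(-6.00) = 1635.00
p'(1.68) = -23.56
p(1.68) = -11.09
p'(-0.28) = -9.45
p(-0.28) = -1.32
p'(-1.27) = -54.89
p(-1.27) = 27.62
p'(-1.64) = -80.93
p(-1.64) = 52.59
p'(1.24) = -8.36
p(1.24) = -4.32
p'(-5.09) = -560.97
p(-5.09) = 1036.68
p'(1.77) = -27.53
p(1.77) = -13.39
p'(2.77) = -91.25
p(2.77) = -69.78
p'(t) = -18*t^2 + 18*t - 3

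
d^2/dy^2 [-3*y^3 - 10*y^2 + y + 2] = -18*y - 20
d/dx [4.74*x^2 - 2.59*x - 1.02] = 9.48*x - 2.59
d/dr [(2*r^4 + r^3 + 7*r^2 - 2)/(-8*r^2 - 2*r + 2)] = (-8*r^5 - 5*r^4 + 3*r^3 - 2*r^2 - r - 1)/(16*r^4 + 8*r^3 - 7*r^2 - 2*r + 1)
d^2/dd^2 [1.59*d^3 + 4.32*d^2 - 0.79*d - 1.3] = 9.54*d + 8.64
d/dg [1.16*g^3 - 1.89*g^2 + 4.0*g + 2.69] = 3.48*g^2 - 3.78*g + 4.0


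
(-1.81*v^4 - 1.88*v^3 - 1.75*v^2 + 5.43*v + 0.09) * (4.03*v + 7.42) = -7.2943*v^5 - 21.0066*v^4 - 21.0021*v^3 + 8.8979*v^2 + 40.6533*v + 0.6678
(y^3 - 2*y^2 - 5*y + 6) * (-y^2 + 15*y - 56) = -y^5 + 17*y^4 - 81*y^3 + 31*y^2 + 370*y - 336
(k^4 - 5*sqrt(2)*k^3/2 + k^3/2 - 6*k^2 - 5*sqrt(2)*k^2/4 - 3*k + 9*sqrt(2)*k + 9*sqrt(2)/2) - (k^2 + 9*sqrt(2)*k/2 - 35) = k^4 - 5*sqrt(2)*k^3/2 + k^3/2 - 7*k^2 - 5*sqrt(2)*k^2/4 - 3*k + 9*sqrt(2)*k/2 + 9*sqrt(2)/2 + 35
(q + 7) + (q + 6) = 2*q + 13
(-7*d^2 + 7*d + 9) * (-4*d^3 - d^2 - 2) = 28*d^5 - 21*d^4 - 43*d^3 + 5*d^2 - 14*d - 18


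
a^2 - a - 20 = (a - 5)*(a + 4)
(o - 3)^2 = o^2 - 6*o + 9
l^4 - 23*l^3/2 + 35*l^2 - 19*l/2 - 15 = (l - 6)*(l - 5)*(l - 1)*(l + 1/2)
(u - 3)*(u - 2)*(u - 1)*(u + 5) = u^4 - u^3 - 19*u^2 + 49*u - 30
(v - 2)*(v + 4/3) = v^2 - 2*v/3 - 8/3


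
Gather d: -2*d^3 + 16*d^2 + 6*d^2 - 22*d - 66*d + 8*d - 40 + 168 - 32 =-2*d^3 + 22*d^2 - 80*d + 96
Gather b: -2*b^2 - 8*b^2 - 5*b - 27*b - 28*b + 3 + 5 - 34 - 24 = -10*b^2 - 60*b - 50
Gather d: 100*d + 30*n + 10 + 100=100*d + 30*n + 110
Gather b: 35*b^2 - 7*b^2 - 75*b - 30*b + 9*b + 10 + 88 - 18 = 28*b^2 - 96*b + 80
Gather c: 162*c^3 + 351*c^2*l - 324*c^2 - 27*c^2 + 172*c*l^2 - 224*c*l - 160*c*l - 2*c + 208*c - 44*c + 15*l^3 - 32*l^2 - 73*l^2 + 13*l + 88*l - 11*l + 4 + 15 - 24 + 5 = 162*c^3 + c^2*(351*l - 351) + c*(172*l^2 - 384*l + 162) + 15*l^3 - 105*l^2 + 90*l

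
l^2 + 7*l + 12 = (l + 3)*(l + 4)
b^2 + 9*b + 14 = (b + 2)*(b + 7)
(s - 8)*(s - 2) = s^2 - 10*s + 16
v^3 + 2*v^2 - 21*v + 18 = (v - 3)*(v - 1)*(v + 6)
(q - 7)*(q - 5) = q^2 - 12*q + 35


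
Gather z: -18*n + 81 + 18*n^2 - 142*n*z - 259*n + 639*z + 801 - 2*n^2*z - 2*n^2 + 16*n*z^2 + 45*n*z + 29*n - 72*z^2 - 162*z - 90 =16*n^2 - 248*n + z^2*(16*n - 72) + z*(-2*n^2 - 97*n + 477) + 792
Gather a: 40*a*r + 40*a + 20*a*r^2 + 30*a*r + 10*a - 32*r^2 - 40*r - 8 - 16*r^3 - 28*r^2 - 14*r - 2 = a*(20*r^2 + 70*r + 50) - 16*r^3 - 60*r^2 - 54*r - 10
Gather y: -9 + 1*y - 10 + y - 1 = 2*y - 20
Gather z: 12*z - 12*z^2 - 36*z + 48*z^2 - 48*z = 36*z^2 - 72*z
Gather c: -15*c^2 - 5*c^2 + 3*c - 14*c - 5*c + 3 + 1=-20*c^2 - 16*c + 4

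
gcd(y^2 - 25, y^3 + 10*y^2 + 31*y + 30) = y + 5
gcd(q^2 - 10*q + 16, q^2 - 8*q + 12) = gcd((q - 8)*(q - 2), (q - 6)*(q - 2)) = q - 2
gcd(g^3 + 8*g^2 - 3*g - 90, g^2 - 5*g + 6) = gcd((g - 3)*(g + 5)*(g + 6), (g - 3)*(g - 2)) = g - 3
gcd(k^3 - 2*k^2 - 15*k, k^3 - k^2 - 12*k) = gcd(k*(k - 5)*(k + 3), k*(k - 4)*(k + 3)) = k^2 + 3*k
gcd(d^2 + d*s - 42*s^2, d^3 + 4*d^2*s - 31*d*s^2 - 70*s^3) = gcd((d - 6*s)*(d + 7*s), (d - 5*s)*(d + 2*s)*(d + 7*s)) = d + 7*s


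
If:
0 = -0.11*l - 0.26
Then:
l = -2.36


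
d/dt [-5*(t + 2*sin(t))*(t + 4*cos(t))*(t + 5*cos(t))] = 5*(t + 2*sin(t))*(t + 4*cos(t))*(5*sin(t) - 1) + 5*(t + 2*sin(t))*(t + 5*cos(t))*(4*sin(t) - 1) - 5*(t + 4*cos(t))*(t + 5*cos(t))*(2*cos(t) + 1)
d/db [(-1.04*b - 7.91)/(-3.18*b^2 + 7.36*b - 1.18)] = (-3.3072*b^2 - 50.3076*b + 59.4448)/(10.1124*b^4 - 46.8096*b^3 + 61.6744*b^2 - 17.3696*b + 1.3924)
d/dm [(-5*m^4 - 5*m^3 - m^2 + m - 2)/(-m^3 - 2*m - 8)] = (5*m^6 + 29*m^4 + 182*m^3 + 116*m^2 + 16*m - 12)/(m^6 + 4*m^4 + 16*m^3 + 4*m^2 + 32*m + 64)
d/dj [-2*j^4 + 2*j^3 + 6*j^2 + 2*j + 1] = -8*j^3 + 6*j^2 + 12*j + 2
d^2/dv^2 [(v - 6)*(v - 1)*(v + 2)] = 6*v - 10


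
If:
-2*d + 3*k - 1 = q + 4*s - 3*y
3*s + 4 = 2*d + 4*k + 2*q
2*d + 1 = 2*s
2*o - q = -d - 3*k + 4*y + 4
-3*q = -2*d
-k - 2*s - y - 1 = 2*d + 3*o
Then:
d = -81/2870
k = 3953/2870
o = -193/205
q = -27/1435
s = 677/1435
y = -1263/2870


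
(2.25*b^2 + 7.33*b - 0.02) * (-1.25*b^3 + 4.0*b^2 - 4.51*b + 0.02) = -2.8125*b^5 - 0.1625*b^4 + 19.1975*b^3 - 33.0933*b^2 + 0.2368*b - 0.0004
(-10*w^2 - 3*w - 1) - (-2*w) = -10*w^2 - w - 1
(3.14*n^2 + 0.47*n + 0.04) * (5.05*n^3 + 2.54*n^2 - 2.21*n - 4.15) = 15.857*n^5 + 10.3491*n^4 - 5.5436*n^3 - 13.9681*n^2 - 2.0389*n - 0.166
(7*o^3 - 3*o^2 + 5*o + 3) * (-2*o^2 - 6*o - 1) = -14*o^5 - 36*o^4 + o^3 - 33*o^2 - 23*o - 3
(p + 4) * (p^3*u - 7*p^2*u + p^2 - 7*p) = p^4*u - 3*p^3*u + p^3 - 28*p^2*u - 3*p^2 - 28*p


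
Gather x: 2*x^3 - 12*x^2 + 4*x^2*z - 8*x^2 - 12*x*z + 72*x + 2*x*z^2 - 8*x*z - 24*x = 2*x^3 + x^2*(4*z - 20) + x*(2*z^2 - 20*z + 48)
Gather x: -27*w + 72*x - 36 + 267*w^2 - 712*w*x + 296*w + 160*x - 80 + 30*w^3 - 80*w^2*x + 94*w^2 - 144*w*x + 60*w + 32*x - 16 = 30*w^3 + 361*w^2 + 329*w + x*(-80*w^2 - 856*w + 264) - 132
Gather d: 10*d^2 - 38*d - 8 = 10*d^2 - 38*d - 8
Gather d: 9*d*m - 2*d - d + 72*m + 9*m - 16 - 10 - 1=d*(9*m - 3) + 81*m - 27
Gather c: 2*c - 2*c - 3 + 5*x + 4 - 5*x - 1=0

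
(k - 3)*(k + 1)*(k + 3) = k^3 + k^2 - 9*k - 9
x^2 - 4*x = x*(x - 4)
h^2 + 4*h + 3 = (h + 1)*(h + 3)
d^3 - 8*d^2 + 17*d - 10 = (d - 5)*(d - 2)*(d - 1)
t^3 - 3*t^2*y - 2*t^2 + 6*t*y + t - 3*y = (t - 1)^2*(t - 3*y)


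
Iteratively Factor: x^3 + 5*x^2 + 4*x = (x)*(x^2 + 5*x + 4) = x*(x + 1)*(x + 4)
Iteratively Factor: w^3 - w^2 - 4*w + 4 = (w - 1)*(w^2 - 4) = (w - 1)*(w + 2)*(w - 2)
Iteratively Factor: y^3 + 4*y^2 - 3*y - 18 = (y - 2)*(y^2 + 6*y + 9) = (y - 2)*(y + 3)*(y + 3)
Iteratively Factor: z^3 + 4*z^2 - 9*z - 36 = (z + 3)*(z^2 + z - 12) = (z + 3)*(z + 4)*(z - 3)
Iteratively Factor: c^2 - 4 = (c + 2)*(c - 2)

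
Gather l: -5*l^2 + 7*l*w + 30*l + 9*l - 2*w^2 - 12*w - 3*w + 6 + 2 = -5*l^2 + l*(7*w + 39) - 2*w^2 - 15*w + 8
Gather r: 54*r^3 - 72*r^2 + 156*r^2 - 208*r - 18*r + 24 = 54*r^3 + 84*r^2 - 226*r + 24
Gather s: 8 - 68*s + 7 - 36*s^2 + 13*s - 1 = -36*s^2 - 55*s + 14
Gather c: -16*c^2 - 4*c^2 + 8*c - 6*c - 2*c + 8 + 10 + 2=20 - 20*c^2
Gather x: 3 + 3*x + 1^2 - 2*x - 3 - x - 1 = 0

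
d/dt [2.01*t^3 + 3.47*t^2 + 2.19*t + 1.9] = 6.03*t^2 + 6.94*t + 2.19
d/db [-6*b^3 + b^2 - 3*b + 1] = -18*b^2 + 2*b - 3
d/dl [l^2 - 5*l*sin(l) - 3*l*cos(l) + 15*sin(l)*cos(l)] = 3*l*sin(l) - 5*l*cos(l) + 2*l - 5*sin(l) - 3*cos(l) + 15*cos(2*l)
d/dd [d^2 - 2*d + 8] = 2*d - 2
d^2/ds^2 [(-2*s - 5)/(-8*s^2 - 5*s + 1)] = 2*((2*s + 5)*(16*s + 5)^2 - 2*(24*s + 25)*(8*s^2 + 5*s - 1))/(8*s^2 + 5*s - 1)^3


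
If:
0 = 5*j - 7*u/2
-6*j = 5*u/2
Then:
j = 0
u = 0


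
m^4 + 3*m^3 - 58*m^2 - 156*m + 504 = (m - 7)*(m - 2)*(m + 6)^2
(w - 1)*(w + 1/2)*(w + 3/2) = w^3 + w^2 - 5*w/4 - 3/4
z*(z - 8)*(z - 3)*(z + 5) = z^4 - 6*z^3 - 31*z^2 + 120*z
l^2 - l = l*(l - 1)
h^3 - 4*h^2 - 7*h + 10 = (h - 5)*(h - 1)*(h + 2)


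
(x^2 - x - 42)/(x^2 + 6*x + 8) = (x^2 - x - 42)/(x^2 + 6*x + 8)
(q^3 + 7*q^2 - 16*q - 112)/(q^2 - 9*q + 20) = (q^2 + 11*q + 28)/(q - 5)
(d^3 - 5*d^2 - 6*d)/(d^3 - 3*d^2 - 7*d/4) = 4*(-d^2 + 5*d + 6)/(-4*d^2 + 12*d + 7)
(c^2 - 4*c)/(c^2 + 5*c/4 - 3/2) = 4*c*(c - 4)/(4*c^2 + 5*c - 6)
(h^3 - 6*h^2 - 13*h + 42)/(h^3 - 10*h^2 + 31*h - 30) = (h^2 - 4*h - 21)/(h^2 - 8*h + 15)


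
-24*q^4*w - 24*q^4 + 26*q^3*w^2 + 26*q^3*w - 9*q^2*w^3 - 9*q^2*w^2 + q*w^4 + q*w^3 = (-4*q + w)*(-3*q + w)*(-2*q + w)*(q*w + q)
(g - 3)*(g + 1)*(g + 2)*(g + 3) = g^4 + 3*g^3 - 7*g^2 - 27*g - 18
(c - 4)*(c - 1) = c^2 - 5*c + 4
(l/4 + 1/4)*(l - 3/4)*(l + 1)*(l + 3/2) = l^4/4 + 11*l^3/16 + 11*l^2/32 - 3*l/8 - 9/32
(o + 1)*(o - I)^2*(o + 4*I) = o^4 + o^3 + 2*I*o^3 + 7*o^2 + 2*I*o^2 + 7*o - 4*I*o - 4*I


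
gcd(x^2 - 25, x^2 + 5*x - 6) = 1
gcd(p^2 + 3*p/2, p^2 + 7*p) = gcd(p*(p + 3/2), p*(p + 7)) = p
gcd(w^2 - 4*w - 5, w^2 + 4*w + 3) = w + 1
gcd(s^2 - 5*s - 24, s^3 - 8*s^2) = s - 8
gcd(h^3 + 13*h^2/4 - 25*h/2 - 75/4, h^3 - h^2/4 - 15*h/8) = h + 5/4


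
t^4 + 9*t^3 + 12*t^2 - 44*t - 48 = (t - 2)*(t + 1)*(t + 4)*(t + 6)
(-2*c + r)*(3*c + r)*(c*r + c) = -6*c^3*r - 6*c^3 + c^2*r^2 + c^2*r + c*r^3 + c*r^2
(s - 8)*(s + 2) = s^2 - 6*s - 16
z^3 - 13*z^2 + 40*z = z*(z - 8)*(z - 5)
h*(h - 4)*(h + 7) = h^3 + 3*h^2 - 28*h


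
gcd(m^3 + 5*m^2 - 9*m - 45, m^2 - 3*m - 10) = 1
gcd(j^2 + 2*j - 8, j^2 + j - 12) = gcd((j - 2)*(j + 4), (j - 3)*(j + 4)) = j + 4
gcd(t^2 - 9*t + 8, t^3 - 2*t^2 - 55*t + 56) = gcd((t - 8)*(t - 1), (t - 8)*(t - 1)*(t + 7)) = t^2 - 9*t + 8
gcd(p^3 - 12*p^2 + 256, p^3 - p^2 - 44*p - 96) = p^2 - 4*p - 32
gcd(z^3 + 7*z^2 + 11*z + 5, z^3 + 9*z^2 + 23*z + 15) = z^2 + 6*z + 5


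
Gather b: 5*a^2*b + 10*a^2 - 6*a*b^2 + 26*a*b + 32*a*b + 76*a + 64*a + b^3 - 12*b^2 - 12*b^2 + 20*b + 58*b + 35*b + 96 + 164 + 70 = 10*a^2 + 140*a + b^3 + b^2*(-6*a - 24) + b*(5*a^2 + 58*a + 113) + 330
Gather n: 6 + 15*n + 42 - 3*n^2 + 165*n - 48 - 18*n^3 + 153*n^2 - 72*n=-18*n^3 + 150*n^2 + 108*n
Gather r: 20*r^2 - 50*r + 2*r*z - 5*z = 20*r^2 + r*(2*z - 50) - 5*z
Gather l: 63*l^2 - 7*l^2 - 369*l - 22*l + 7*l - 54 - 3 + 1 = 56*l^2 - 384*l - 56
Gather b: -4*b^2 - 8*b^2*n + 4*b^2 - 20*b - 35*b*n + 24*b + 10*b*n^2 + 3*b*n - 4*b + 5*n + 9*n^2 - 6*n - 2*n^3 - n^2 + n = -8*b^2*n + b*(10*n^2 - 32*n) - 2*n^3 + 8*n^2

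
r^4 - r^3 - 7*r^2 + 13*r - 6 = (r - 2)*(r - 1)^2*(r + 3)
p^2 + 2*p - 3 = (p - 1)*(p + 3)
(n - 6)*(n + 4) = n^2 - 2*n - 24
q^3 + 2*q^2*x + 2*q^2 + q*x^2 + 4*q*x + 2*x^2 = (q + 2)*(q + x)^2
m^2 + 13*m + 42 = (m + 6)*(m + 7)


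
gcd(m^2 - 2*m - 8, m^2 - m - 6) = m + 2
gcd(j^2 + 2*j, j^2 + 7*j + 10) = j + 2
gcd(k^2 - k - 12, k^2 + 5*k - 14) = 1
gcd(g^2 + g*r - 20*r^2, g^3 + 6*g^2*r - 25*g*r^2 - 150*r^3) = g + 5*r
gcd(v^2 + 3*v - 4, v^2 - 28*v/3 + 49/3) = 1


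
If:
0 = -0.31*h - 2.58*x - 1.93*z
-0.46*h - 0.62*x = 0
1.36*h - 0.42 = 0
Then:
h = 0.31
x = -0.23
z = 0.26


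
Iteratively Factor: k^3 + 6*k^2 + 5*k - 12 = (k + 4)*(k^2 + 2*k - 3) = (k + 3)*(k + 4)*(k - 1)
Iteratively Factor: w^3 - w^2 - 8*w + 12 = (w - 2)*(w^2 + w - 6) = (w - 2)*(w + 3)*(w - 2)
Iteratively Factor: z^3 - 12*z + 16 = (z + 4)*(z^2 - 4*z + 4) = (z - 2)*(z + 4)*(z - 2)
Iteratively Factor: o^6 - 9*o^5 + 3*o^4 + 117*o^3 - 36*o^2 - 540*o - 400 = (o - 4)*(o^5 - 5*o^4 - 17*o^3 + 49*o^2 + 160*o + 100) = (o - 4)*(o + 2)*(o^4 - 7*o^3 - 3*o^2 + 55*o + 50) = (o - 4)*(o + 2)^2*(o^3 - 9*o^2 + 15*o + 25) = (o - 4)*(o + 1)*(o + 2)^2*(o^2 - 10*o + 25) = (o - 5)*(o - 4)*(o + 1)*(o + 2)^2*(o - 5)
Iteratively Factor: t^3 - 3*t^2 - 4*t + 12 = (t - 2)*(t^2 - t - 6) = (t - 2)*(t + 2)*(t - 3)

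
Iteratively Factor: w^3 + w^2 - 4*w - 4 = (w - 2)*(w^2 + 3*w + 2) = (w - 2)*(w + 2)*(w + 1)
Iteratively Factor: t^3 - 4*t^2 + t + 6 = (t - 3)*(t^2 - t - 2) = (t - 3)*(t - 2)*(t + 1)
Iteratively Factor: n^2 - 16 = (n - 4)*(n + 4)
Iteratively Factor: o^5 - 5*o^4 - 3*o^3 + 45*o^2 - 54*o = (o)*(o^4 - 5*o^3 - 3*o^2 + 45*o - 54) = o*(o + 3)*(o^3 - 8*o^2 + 21*o - 18) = o*(o - 3)*(o + 3)*(o^2 - 5*o + 6) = o*(o - 3)*(o - 2)*(o + 3)*(o - 3)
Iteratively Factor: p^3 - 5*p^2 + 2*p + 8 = (p - 4)*(p^2 - p - 2) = (p - 4)*(p + 1)*(p - 2)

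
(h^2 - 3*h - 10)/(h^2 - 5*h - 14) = (h - 5)/(h - 7)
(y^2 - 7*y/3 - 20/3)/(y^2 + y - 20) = (y + 5/3)/(y + 5)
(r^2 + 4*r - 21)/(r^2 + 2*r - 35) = (r - 3)/(r - 5)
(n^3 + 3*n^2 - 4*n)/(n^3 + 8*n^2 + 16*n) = (n - 1)/(n + 4)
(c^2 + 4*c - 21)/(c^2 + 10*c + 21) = (c - 3)/(c + 3)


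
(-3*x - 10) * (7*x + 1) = -21*x^2 - 73*x - 10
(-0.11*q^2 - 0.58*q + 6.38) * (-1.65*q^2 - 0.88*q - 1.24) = 0.1815*q^4 + 1.0538*q^3 - 9.8802*q^2 - 4.8952*q - 7.9112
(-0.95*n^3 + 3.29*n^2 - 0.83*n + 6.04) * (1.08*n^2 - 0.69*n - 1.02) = -1.026*n^5 + 4.2087*n^4 - 2.1975*n^3 + 3.7401*n^2 - 3.321*n - 6.1608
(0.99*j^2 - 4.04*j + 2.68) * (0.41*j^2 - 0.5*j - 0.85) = 0.4059*j^4 - 2.1514*j^3 + 2.2773*j^2 + 2.094*j - 2.278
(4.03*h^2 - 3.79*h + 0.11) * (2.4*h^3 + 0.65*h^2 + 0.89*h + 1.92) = 9.672*h^5 - 6.4765*h^4 + 1.3872*h^3 + 4.436*h^2 - 7.1789*h + 0.2112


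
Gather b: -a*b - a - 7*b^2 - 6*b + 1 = -a - 7*b^2 + b*(-a - 6) + 1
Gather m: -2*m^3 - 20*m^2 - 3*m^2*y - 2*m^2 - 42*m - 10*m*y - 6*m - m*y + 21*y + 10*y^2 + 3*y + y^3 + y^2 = -2*m^3 + m^2*(-3*y - 22) + m*(-11*y - 48) + y^3 + 11*y^2 + 24*y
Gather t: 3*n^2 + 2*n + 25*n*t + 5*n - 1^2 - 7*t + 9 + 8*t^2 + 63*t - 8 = 3*n^2 + 7*n + 8*t^2 + t*(25*n + 56)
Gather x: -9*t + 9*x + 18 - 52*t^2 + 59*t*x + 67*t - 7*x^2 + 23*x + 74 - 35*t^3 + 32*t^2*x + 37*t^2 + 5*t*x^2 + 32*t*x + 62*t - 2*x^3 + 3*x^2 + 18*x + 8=-35*t^3 - 15*t^2 + 120*t - 2*x^3 + x^2*(5*t - 4) + x*(32*t^2 + 91*t + 50) + 100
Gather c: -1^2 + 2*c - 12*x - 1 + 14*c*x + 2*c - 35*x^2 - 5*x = c*(14*x + 4) - 35*x^2 - 17*x - 2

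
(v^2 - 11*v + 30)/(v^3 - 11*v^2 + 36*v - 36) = (v - 5)/(v^2 - 5*v + 6)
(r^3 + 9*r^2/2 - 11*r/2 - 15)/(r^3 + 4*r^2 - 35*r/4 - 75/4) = 2*(r - 2)/(2*r - 5)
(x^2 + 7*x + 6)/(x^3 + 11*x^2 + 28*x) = (x^2 + 7*x + 6)/(x*(x^2 + 11*x + 28))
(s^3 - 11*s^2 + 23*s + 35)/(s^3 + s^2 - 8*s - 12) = (s^3 - 11*s^2 + 23*s + 35)/(s^3 + s^2 - 8*s - 12)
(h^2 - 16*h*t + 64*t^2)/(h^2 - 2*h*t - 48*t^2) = (h - 8*t)/(h + 6*t)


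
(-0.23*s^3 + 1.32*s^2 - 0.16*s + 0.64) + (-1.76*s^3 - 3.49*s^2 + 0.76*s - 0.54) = -1.99*s^3 - 2.17*s^2 + 0.6*s + 0.1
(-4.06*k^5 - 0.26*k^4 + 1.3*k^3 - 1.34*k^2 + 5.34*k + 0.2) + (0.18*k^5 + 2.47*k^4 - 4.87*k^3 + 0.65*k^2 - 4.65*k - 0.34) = -3.88*k^5 + 2.21*k^4 - 3.57*k^3 - 0.69*k^2 + 0.69*k - 0.14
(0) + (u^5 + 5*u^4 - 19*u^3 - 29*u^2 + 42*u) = u^5 + 5*u^4 - 19*u^3 - 29*u^2 + 42*u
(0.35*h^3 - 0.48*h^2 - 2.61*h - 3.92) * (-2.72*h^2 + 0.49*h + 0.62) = -0.952*h^5 + 1.4771*h^4 + 7.081*h^3 + 9.0859*h^2 - 3.539*h - 2.4304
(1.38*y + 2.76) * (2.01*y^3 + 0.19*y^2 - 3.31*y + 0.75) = 2.7738*y^4 + 5.8098*y^3 - 4.0434*y^2 - 8.1006*y + 2.07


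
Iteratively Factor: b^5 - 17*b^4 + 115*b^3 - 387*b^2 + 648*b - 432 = (b - 3)*(b^4 - 14*b^3 + 73*b^2 - 168*b + 144) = (b - 3)^2*(b^3 - 11*b^2 + 40*b - 48) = (b - 4)*(b - 3)^2*(b^2 - 7*b + 12) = (b - 4)*(b - 3)^3*(b - 4)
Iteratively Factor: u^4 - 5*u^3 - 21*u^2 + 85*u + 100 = (u - 5)*(u^3 - 21*u - 20) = (u - 5)^2*(u^2 + 5*u + 4) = (u - 5)^2*(u + 1)*(u + 4)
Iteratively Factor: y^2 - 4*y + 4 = (y - 2)*(y - 2)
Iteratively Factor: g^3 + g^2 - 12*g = (g - 3)*(g^2 + 4*g) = g*(g - 3)*(g + 4)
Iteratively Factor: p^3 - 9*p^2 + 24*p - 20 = (p - 5)*(p^2 - 4*p + 4) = (p - 5)*(p - 2)*(p - 2)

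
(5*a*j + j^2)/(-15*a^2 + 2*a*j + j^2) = -j/(3*a - j)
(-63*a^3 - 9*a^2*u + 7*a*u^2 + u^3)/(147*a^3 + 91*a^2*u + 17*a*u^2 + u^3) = (-3*a + u)/(7*a + u)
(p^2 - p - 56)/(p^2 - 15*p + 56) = (p + 7)/(p - 7)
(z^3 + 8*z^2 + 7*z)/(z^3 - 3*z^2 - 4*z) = (z + 7)/(z - 4)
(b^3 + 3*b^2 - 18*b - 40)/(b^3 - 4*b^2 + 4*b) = (b^3 + 3*b^2 - 18*b - 40)/(b*(b^2 - 4*b + 4))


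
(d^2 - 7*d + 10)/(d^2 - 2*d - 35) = (-d^2 + 7*d - 10)/(-d^2 + 2*d + 35)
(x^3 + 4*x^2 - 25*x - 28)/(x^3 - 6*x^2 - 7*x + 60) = (x^2 + 8*x + 7)/(x^2 - 2*x - 15)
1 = 1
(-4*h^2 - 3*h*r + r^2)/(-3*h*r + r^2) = (4*h^2 + 3*h*r - r^2)/(r*(3*h - r))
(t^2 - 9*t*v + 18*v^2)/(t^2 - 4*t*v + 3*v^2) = (t - 6*v)/(t - v)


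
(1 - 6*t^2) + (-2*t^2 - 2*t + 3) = -8*t^2 - 2*t + 4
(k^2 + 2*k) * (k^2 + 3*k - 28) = k^4 + 5*k^3 - 22*k^2 - 56*k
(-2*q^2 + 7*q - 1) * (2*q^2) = -4*q^4 + 14*q^3 - 2*q^2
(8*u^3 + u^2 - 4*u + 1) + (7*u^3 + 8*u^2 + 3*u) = 15*u^3 + 9*u^2 - u + 1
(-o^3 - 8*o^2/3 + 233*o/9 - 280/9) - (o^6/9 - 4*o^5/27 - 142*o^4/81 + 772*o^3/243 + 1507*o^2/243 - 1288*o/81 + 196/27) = -o^6/9 + 4*o^5/27 + 142*o^4/81 - 1015*o^3/243 - 2155*o^2/243 + 3385*o/81 - 1036/27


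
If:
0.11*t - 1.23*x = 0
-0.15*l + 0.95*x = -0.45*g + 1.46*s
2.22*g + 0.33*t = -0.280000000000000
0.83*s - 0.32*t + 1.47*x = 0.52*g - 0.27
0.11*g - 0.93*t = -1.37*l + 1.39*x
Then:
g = -0.39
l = 1.42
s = -0.16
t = 1.80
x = 0.16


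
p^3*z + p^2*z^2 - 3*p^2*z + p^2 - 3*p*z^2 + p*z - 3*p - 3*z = (p - 3)*(p + z)*(p*z + 1)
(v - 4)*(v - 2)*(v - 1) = v^3 - 7*v^2 + 14*v - 8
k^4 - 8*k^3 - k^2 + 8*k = k*(k - 8)*(k - 1)*(k + 1)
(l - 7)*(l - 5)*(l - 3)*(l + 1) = l^4 - 14*l^3 + 56*l^2 - 34*l - 105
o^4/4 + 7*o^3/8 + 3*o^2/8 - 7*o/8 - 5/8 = (o/2 + 1/2)^2*(o - 1)*(o + 5/2)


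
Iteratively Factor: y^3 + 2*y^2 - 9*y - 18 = (y + 3)*(y^2 - y - 6) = (y + 2)*(y + 3)*(y - 3)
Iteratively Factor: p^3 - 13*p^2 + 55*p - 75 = (p - 5)*(p^2 - 8*p + 15) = (p - 5)*(p - 3)*(p - 5)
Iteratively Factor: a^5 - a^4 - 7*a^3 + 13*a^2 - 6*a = (a - 1)*(a^4 - 7*a^2 + 6*a) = (a - 1)*(a + 3)*(a^3 - 3*a^2 + 2*a) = (a - 1)^2*(a + 3)*(a^2 - 2*a) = (a - 2)*(a - 1)^2*(a + 3)*(a)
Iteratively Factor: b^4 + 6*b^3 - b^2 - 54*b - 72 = (b + 3)*(b^3 + 3*b^2 - 10*b - 24) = (b + 3)*(b + 4)*(b^2 - b - 6) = (b - 3)*(b + 3)*(b + 4)*(b + 2)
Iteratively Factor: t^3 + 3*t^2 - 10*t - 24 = (t + 2)*(t^2 + t - 12) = (t + 2)*(t + 4)*(t - 3)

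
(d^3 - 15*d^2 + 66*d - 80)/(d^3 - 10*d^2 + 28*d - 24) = (d^2 - 13*d + 40)/(d^2 - 8*d + 12)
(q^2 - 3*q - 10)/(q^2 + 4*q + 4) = (q - 5)/(q + 2)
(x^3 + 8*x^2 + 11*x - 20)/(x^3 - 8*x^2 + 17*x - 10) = (x^2 + 9*x + 20)/(x^2 - 7*x + 10)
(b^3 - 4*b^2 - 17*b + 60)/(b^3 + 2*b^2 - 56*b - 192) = (b^2 - 8*b + 15)/(b^2 - 2*b - 48)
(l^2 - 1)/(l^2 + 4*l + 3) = (l - 1)/(l + 3)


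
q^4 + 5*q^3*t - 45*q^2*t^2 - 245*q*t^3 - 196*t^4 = (q - 7*t)*(q + t)*(q + 4*t)*(q + 7*t)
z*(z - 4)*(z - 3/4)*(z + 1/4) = z^4 - 9*z^3/2 + 29*z^2/16 + 3*z/4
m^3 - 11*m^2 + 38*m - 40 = (m - 5)*(m - 4)*(m - 2)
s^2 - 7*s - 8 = (s - 8)*(s + 1)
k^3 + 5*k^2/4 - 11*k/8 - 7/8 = (k - 1)*(k + 1/2)*(k + 7/4)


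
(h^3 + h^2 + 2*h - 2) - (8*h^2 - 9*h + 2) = h^3 - 7*h^2 + 11*h - 4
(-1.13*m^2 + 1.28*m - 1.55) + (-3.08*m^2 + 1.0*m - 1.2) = -4.21*m^2 + 2.28*m - 2.75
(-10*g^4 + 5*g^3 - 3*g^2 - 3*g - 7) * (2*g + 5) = -20*g^5 - 40*g^4 + 19*g^3 - 21*g^2 - 29*g - 35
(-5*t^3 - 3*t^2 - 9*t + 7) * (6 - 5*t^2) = 25*t^5 + 15*t^4 + 15*t^3 - 53*t^2 - 54*t + 42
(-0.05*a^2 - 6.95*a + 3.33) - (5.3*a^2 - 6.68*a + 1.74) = -5.35*a^2 - 0.27*a + 1.59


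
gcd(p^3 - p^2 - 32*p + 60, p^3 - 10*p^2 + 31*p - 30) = p^2 - 7*p + 10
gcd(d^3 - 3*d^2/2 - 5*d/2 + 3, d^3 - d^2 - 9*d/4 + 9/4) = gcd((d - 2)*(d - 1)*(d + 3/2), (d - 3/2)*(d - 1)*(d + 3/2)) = d^2 + d/2 - 3/2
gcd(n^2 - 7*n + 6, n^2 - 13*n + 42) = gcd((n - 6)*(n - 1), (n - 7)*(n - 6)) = n - 6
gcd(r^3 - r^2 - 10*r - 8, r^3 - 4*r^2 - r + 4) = r^2 - 3*r - 4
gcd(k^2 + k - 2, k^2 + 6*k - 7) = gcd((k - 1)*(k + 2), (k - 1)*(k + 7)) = k - 1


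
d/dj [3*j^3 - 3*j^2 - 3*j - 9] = 9*j^2 - 6*j - 3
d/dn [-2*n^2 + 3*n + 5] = 3 - 4*n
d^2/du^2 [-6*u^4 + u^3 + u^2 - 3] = -72*u^2 + 6*u + 2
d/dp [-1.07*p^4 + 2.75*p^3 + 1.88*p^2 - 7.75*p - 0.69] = -4.28*p^3 + 8.25*p^2 + 3.76*p - 7.75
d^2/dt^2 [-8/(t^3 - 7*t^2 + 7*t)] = 16*(t*(3*t - 7)*(t^2 - 7*t + 7) - (3*t^2 - 14*t + 7)^2)/(t^3*(t^2 - 7*t + 7)^3)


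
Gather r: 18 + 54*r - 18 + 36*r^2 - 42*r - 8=36*r^2 + 12*r - 8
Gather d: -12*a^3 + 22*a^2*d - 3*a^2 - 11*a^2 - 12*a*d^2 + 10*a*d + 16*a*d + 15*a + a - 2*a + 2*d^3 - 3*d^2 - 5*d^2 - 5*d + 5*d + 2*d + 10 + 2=-12*a^3 - 14*a^2 + 14*a + 2*d^3 + d^2*(-12*a - 8) + d*(22*a^2 + 26*a + 2) + 12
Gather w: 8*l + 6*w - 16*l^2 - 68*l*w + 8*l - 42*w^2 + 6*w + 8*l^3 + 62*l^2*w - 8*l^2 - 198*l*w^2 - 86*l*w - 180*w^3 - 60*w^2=8*l^3 - 24*l^2 + 16*l - 180*w^3 + w^2*(-198*l - 102) + w*(62*l^2 - 154*l + 12)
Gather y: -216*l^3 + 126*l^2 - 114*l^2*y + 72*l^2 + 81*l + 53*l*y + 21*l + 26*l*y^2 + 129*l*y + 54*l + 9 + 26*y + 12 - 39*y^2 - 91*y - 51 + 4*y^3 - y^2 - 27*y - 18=-216*l^3 + 198*l^2 + 156*l + 4*y^3 + y^2*(26*l - 40) + y*(-114*l^2 + 182*l - 92) - 48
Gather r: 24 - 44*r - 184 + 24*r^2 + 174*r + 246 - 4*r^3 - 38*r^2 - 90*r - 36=-4*r^3 - 14*r^2 + 40*r + 50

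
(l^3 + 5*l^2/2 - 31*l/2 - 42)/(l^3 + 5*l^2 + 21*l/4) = 2*(l^2 - l - 12)/(l*(2*l + 3))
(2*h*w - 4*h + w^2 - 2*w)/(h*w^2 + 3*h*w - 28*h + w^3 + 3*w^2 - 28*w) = (2*h*w - 4*h + w^2 - 2*w)/(h*w^2 + 3*h*w - 28*h + w^3 + 3*w^2 - 28*w)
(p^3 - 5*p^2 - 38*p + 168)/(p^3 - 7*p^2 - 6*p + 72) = (p^2 - p - 42)/(p^2 - 3*p - 18)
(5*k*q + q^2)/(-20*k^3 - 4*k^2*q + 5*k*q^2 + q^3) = q/(-4*k^2 + q^2)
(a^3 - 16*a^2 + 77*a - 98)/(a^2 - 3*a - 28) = (a^2 - 9*a + 14)/(a + 4)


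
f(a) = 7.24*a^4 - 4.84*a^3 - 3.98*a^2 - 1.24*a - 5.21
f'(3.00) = 626.12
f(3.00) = 411.01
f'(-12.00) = -52039.48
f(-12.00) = 157928.71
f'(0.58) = -5.09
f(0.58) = -7.39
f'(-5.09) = -4155.93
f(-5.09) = 5395.95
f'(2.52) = 349.94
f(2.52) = 180.91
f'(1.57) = 62.54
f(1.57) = 8.29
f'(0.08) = -1.95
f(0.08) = -5.34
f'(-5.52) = -5270.70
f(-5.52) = 7416.38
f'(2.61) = 393.97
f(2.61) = 214.36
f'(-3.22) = -1093.02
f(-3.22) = 897.43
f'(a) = 28.96*a^3 - 14.52*a^2 - 7.96*a - 1.24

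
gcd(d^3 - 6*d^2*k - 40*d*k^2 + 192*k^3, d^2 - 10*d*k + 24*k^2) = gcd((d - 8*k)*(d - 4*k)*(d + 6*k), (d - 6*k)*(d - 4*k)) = d - 4*k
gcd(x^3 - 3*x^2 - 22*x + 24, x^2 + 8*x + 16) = x + 4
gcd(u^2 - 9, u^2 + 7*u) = 1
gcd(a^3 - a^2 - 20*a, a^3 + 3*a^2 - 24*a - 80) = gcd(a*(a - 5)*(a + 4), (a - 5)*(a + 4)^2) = a^2 - a - 20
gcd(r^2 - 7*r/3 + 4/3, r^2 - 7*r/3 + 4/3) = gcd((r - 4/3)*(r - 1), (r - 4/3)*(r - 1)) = r^2 - 7*r/3 + 4/3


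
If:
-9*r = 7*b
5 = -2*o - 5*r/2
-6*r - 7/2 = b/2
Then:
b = 21/25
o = -101/60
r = -49/75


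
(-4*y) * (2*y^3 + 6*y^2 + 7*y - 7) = -8*y^4 - 24*y^3 - 28*y^2 + 28*y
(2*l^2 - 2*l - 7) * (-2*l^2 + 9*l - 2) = -4*l^4 + 22*l^3 - 8*l^2 - 59*l + 14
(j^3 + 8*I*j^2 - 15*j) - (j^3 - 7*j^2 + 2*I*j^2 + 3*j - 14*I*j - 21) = 7*j^2 + 6*I*j^2 - 18*j + 14*I*j + 21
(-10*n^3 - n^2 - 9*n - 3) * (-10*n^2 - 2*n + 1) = 100*n^5 + 30*n^4 + 82*n^3 + 47*n^2 - 3*n - 3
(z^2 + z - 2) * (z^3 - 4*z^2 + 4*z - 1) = z^5 - 3*z^4 - 2*z^3 + 11*z^2 - 9*z + 2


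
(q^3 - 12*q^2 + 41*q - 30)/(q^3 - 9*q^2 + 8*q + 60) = (q - 1)/(q + 2)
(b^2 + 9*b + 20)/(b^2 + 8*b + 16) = (b + 5)/(b + 4)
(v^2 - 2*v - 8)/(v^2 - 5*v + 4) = (v + 2)/(v - 1)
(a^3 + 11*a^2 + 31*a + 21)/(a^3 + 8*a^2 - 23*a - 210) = (a^2 + 4*a + 3)/(a^2 + a - 30)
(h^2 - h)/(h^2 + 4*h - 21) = h*(h - 1)/(h^2 + 4*h - 21)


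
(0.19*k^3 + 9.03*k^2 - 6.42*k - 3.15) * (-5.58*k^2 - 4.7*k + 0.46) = -1.0602*k^5 - 51.2804*k^4 - 6.52999999999999*k^3 + 51.9048*k^2 + 11.8518*k - 1.449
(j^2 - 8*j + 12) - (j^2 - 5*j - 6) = 18 - 3*j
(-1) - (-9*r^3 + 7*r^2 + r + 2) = 9*r^3 - 7*r^2 - r - 3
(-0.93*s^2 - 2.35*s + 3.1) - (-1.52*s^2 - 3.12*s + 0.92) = 0.59*s^2 + 0.77*s + 2.18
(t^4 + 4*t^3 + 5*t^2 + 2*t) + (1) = t^4 + 4*t^3 + 5*t^2 + 2*t + 1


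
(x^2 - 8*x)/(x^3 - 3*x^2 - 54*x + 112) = x/(x^2 + 5*x - 14)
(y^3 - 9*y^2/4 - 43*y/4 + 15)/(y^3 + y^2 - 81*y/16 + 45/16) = 4*(y - 4)/(4*y - 3)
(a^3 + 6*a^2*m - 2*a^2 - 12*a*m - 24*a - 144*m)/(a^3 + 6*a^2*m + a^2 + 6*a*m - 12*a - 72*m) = (a - 6)/(a - 3)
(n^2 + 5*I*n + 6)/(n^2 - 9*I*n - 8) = (n + 6*I)/(n - 8*I)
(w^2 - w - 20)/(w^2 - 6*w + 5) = (w + 4)/(w - 1)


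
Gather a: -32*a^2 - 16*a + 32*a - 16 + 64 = -32*a^2 + 16*a + 48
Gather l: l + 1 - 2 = l - 1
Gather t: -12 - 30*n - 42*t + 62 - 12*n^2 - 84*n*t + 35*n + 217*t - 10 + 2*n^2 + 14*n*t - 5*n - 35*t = -10*n^2 + t*(140 - 70*n) + 40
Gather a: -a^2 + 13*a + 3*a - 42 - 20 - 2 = -a^2 + 16*a - 64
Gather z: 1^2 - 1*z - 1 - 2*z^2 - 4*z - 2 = -2*z^2 - 5*z - 2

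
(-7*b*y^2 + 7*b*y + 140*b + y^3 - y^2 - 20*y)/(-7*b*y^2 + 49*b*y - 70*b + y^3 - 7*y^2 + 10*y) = (y + 4)/(y - 2)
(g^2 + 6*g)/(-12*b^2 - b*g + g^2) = g*(-g - 6)/(12*b^2 + b*g - g^2)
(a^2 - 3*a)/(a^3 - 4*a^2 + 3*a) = 1/(a - 1)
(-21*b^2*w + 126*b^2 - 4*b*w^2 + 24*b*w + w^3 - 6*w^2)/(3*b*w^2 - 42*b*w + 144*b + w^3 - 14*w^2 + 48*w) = (-7*b + w)/(w - 8)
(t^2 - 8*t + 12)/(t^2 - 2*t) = (t - 6)/t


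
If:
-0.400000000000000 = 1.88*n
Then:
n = -0.21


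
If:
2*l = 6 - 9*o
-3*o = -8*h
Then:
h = 3*o/8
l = 3 - 9*o/2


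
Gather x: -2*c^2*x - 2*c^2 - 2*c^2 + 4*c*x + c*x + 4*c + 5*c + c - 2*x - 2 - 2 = -4*c^2 + 10*c + x*(-2*c^2 + 5*c - 2) - 4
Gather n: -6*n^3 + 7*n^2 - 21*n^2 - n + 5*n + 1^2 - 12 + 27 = -6*n^3 - 14*n^2 + 4*n + 16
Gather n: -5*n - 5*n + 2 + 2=4 - 10*n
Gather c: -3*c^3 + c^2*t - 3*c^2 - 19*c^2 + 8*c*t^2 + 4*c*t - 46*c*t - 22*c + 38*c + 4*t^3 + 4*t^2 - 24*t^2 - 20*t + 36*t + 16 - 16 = -3*c^3 + c^2*(t - 22) + c*(8*t^2 - 42*t + 16) + 4*t^3 - 20*t^2 + 16*t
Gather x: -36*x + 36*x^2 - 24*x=36*x^2 - 60*x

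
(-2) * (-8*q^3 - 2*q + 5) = 16*q^3 + 4*q - 10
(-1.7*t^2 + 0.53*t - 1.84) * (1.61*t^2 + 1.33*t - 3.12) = -2.737*t^4 - 1.4077*t^3 + 3.0465*t^2 - 4.1008*t + 5.7408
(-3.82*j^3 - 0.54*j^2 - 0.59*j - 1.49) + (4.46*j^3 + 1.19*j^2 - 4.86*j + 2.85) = 0.64*j^3 + 0.65*j^2 - 5.45*j + 1.36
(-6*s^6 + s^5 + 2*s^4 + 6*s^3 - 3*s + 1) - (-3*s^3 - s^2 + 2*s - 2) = -6*s^6 + s^5 + 2*s^4 + 9*s^3 + s^2 - 5*s + 3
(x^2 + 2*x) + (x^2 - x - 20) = 2*x^2 + x - 20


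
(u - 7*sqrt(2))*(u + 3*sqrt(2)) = u^2 - 4*sqrt(2)*u - 42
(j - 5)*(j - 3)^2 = j^3 - 11*j^2 + 39*j - 45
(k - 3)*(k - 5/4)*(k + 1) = k^3 - 13*k^2/4 - k/2 + 15/4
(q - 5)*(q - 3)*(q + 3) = q^3 - 5*q^2 - 9*q + 45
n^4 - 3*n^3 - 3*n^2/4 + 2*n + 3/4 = (n - 3)*(n - 1)*(n + 1/2)^2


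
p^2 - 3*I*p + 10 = (p - 5*I)*(p + 2*I)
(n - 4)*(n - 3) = n^2 - 7*n + 12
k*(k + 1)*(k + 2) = k^3 + 3*k^2 + 2*k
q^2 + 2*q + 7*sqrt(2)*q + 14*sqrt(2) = (q + 2)*(q + 7*sqrt(2))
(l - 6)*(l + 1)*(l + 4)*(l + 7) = l^4 + 6*l^3 - 33*l^2 - 206*l - 168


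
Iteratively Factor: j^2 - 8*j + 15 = (j - 3)*(j - 5)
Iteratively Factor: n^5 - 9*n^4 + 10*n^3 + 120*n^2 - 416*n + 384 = (n - 4)*(n^4 - 5*n^3 - 10*n^2 + 80*n - 96) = (n - 4)*(n - 2)*(n^3 - 3*n^2 - 16*n + 48) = (n - 4)^2*(n - 2)*(n^2 + n - 12) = (n - 4)^2*(n - 3)*(n - 2)*(n + 4)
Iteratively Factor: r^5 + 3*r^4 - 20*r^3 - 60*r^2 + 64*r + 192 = (r + 4)*(r^4 - r^3 - 16*r^2 + 4*r + 48) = (r + 3)*(r + 4)*(r^3 - 4*r^2 - 4*r + 16) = (r + 2)*(r + 3)*(r + 4)*(r^2 - 6*r + 8) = (r - 4)*(r + 2)*(r + 3)*(r + 4)*(r - 2)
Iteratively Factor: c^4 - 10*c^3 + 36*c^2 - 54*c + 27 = (c - 1)*(c^3 - 9*c^2 + 27*c - 27) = (c - 3)*(c - 1)*(c^2 - 6*c + 9) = (c - 3)^2*(c - 1)*(c - 3)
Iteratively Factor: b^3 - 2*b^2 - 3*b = (b + 1)*(b^2 - 3*b) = (b - 3)*(b + 1)*(b)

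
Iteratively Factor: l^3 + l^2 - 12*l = (l - 3)*(l^2 + 4*l) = (l - 3)*(l + 4)*(l)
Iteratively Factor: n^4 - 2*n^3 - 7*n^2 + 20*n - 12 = (n + 3)*(n^3 - 5*n^2 + 8*n - 4) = (n - 2)*(n + 3)*(n^2 - 3*n + 2) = (n - 2)*(n - 1)*(n + 3)*(n - 2)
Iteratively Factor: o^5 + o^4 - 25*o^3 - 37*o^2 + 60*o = (o + 4)*(o^4 - 3*o^3 - 13*o^2 + 15*o) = (o + 3)*(o + 4)*(o^3 - 6*o^2 + 5*o) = (o - 5)*(o + 3)*(o + 4)*(o^2 - o) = (o - 5)*(o - 1)*(o + 3)*(o + 4)*(o)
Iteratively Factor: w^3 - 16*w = (w + 4)*(w^2 - 4*w) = (w - 4)*(w + 4)*(w)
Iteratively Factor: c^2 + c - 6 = (c + 3)*(c - 2)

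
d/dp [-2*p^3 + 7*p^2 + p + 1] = -6*p^2 + 14*p + 1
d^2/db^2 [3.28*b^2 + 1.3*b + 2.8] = 6.56000000000000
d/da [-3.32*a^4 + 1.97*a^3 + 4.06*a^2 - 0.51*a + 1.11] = -13.28*a^3 + 5.91*a^2 + 8.12*a - 0.51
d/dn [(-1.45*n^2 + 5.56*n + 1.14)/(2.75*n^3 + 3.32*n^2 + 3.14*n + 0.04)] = (3.9875*n^4 - 30.58*n^3 - 32.4172*n^2 - 7.6856*n - 3.3572)/(7.5625*n^6 + 18.26*n^5 + 28.2924*n^4 + 21.0696*n^3 + 10.1252*n^2 + 0.2512*n + 0.0016)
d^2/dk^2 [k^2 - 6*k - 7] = 2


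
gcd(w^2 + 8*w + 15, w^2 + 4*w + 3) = w + 3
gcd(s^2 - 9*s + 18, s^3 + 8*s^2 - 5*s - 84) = s - 3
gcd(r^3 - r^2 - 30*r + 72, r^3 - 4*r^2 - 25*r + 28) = 1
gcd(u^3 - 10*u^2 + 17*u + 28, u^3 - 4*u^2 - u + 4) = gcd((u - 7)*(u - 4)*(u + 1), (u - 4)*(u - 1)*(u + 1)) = u^2 - 3*u - 4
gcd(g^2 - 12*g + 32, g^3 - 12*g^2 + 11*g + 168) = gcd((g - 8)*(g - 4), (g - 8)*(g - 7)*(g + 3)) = g - 8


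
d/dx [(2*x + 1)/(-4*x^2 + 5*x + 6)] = (8*x^2 + 8*x + 7)/(16*x^4 - 40*x^3 - 23*x^2 + 60*x + 36)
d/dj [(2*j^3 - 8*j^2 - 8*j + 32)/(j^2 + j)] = 2*(j^4 + 2*j^3 - 32*j - 16)/(j^2*(j^2 + 2*j + 1))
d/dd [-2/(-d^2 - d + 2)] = 2*(-2*d - 1)/(d^2 + d - 2)^2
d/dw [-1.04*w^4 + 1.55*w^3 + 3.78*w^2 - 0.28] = w*(-4.16*w^2 + 4.65*w + 7.56)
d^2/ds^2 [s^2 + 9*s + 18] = 2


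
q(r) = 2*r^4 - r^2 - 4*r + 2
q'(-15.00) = -26974.00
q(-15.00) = 101087.00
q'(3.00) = 206.00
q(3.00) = 143.00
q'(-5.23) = -1137.99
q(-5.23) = 1491.93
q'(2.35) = 95.12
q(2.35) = 48.07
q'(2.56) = 125.10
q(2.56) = 71.11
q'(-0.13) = -3.76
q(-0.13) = 2.50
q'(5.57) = 1367.33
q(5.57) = 1873.78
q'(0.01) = -4.02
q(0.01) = 1.96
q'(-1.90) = -55.07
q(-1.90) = 32.05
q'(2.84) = 173.57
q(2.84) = 112.68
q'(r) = 8*r^3 - 2*r - 4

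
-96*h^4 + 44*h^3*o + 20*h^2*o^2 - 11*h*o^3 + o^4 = (-8*h + o)*(-3*h + o)*(-2*h + o)*(2*h + o)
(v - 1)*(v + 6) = v^2 + 5*v - 6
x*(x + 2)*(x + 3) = x^3 + 5*x^2 + 6*x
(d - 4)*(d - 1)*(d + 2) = d^3 - 3*d^2 - 6*d + 8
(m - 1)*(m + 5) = m^2 + 4*m - 5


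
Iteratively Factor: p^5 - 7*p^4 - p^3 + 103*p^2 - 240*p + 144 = (p - 1)*(p^4 - 6*p^3 - 7*p^2 + 96*p - 144) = (p - 3)*(p - 1)*(p^3 - 3*p^2 - 16*p + 48) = (p - 4)*(p - 3)*(p - 1)*(p^2 + p - 12) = (p - 4)*(p - 3)^2*(p - 1)*(p + 4)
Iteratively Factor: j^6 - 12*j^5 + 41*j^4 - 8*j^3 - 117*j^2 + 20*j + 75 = (j - 5)*(j^5 - 7*j^4 + 6*j^3 + 22*j^2 - 7*j - 15) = (j - 5)*(j + 1)*(j^4 - 8*j^3 + 14*j^2 + 8*j - 15) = (j - 5)*(j + 1)^2*(j^3 - 9*j^2 + 23*j - 15) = (j - 5)*(j - 1)*(j + 1)^2*(j^2 - 8*j + 15) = (j - 5)^2*(j - 1)*(j + 1)^2*(j - 3)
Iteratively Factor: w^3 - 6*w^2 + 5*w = (w - 1)*(w^2 - 5*w) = (w - 5)*(w - 1)*(w)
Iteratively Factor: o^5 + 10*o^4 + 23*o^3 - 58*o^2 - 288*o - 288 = (o + 2)*(o^4 + 8*o^3 + 7*o^2 - 72*o - 144) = (o + 2)*(o + 4)*(o^3 + 4*o^2 - 9*o - 36) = (o + 2)*(o + 4)^2*(o^2 - 9) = (o - 3)*(o + 2)*(o + 4)^2*(o + 3)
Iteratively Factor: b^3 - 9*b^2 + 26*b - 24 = (b - 4)*(b^2 - 5*b + 6) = (b - 4)*(b - 2)*(b - 3)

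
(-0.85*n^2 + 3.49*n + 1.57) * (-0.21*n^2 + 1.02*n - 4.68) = 0.1785*n^4 - 1.5999*n^3 + 7.2081*n^2 - 14.7318*n - 7.3476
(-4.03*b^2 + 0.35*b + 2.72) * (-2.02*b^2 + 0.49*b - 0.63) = 8.1406*b^4 - 2.6817*b^3 - 2.784*b^2 + 1.1123*b - 1.7136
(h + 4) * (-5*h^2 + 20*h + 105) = -5*h^3 + 185*h + 420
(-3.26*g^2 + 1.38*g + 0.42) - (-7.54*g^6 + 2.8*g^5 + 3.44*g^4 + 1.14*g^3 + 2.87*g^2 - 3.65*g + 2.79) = 7.54*g^6 - 2.8*g^5 - 3.44*g^4 - 1.14*g^3 - 6.13*g^2 + 5.03*g - 2.37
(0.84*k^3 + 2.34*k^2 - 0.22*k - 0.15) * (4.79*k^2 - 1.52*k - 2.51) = 4.0236*k^5 + 9.9318*k^4 - 6.719*k^3 - 6.2575*k^2 + 0.7802*k + 0.3765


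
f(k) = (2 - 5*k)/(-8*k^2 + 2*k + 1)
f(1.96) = 0.30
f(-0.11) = 3.73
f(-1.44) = -0.50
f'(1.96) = -0.15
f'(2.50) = -0.09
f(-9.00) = -0.07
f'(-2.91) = -0.08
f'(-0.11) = -27.86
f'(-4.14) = -0.04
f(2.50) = 0.24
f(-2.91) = -0.23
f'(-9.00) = -0.00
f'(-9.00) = -0.00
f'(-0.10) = -24.31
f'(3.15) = -0.06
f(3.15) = 0.19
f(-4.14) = -0.16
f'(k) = (2 - 5*k)*(16*k - 2)/(-8*k^2 + 2*k + 1)^2 - 5/(-8*k^2 + 2*k + 1)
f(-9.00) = -0.07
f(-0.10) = 3.47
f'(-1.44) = -0.40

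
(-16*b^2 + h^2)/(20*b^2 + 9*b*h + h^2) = (-4*b + h)/(5*b + h)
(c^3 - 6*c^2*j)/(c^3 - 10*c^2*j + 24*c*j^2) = c/(c - 4*j)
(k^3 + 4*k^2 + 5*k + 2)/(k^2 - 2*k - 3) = (k^2 + 3*k + 2)/(k - 3)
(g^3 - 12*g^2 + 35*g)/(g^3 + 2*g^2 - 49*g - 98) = g*(g - 5)/(g^2 + 9*g + 14)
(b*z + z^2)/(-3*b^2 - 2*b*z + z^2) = z/(-3*b + z)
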